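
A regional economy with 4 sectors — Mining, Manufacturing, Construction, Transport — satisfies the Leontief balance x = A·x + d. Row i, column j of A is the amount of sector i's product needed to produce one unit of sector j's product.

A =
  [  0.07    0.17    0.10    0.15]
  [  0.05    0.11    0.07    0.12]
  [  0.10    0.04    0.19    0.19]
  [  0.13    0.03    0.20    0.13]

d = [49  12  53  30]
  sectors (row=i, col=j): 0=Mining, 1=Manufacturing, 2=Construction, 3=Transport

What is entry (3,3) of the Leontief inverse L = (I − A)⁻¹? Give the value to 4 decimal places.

L[3,3] = 1.2785

Form M = I − A:
  [  0.93   -0.17   -0.10   -0.15]
  [ -0.05    0.89   -0.07   -0.12]
  [ -0.10   -0.04    0.81   -0.19]
  [ -0.13   -0.03   -0.20    0.87]
Leontief inverse L = M⁻¹:
  [  1.1527    0.2402    0.2329    0.2827]
  [  0.1104    1.1595    0.1670    0.2154]
  [  0.1998    0.1107    1.3541    0.3454]
  [  0.2220    0.1013    0.3518    1.2785]
Total output x = L · d:
  x_0 = 1.1527·49 + 0.2402·12 + 0.2329·53 + 0.2827·30 = 80.1917
  x_1 = 0.1104·49 + 1.1595·12 + 0.1670·53 + 0.2154·30 = 34.6391
  x_2 = 0.1998·49 + 0.1107·12 + 1.3541·53 + 0.3454·30 = 93.2508
  x_3 = 0.2220·49 + 0.1013·12 + 0.3518·53 + 1.2785·30 = 69.0968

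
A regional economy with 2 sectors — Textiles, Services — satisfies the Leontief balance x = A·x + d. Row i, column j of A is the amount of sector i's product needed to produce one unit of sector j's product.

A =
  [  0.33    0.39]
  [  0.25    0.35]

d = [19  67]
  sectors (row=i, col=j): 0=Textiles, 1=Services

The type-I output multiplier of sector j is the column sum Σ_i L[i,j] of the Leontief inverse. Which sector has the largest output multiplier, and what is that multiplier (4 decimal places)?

Form M = I − A:
  [  0.67   -0.39]
  [ -0.25    0.65]
Leontief inverse L = M⁻¹:
  [  1.9231    1.1538]
  [  0.7396    1.9822]
Total output x = L · d:
  x_0 = 1.9231·19 + 1.1538·67 = 113.8462
  x_1 = 0.7396·19 + 1.9822·67 = 146.8639
Output multipliers (column sums of L):
  Textiles: 2.6627
  Services: 3.1361

Services (3.1361)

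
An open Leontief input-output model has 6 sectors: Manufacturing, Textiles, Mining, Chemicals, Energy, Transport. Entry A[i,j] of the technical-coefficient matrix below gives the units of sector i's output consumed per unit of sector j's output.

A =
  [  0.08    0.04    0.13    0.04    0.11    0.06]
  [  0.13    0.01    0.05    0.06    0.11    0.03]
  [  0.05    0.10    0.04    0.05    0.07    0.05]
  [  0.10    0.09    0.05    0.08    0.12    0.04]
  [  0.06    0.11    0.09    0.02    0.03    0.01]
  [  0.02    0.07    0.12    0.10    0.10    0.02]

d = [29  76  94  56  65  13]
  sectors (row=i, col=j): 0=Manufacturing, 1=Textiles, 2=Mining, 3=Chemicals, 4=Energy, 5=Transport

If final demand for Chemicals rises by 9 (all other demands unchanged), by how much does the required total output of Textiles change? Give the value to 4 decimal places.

Form M = I − A:
  [  0.92   -0.04   -0.13   -0.04   -0.11   -0.06]
  [ -0.13    0.99   -0.05   -0.06   -0.11   -0.03]
  [ -0.05   -0.10    0.96   -0.05   -0.07   -0.05]
  [ -0.10   -0.09   -0.05    0.92   -0.12   -0.04]
  [ -0.06   -0.11   -0.09   -0.02    0.97   -0.01]
  [ -0.02   -0.07   -0.12   -0.10   -0.10    0.98]
Leontief inverse L = M⁻¹:
  [  1.1327    0.0974    0.1896    0.0791    0.1719    0.0870]
  [  0.1773    1.0585    0.1061    0.0920    0.1647    0.0541]
  [  0.0974    0.1398    1.0867    0.0827    0.1228    0.0703]
  [  0.1625    0.1458    0.1142    1.1212    0.1889    0.0679]
  [  0.1033    0.1433    0.1287    0.0475    1.0772    0.0302]
  [  0.0748    0.1242    0.1693    0.1376    0.1595    1.0447]
Total output x = L · d:
  x_0 = 1.1327·29 + 0.0974·76 + 0.1896·94 + 0.0791·56 + 0.1719·65 + 0.0870·13 = 74.8028
  x_1 = 0.1773·29 + 1.0585·76 + 0.1061·94 + 0.0920·56 + 0.1647·65 + 0.0541·13 = 112.1228
  x_2 = 0.0974·29 + 0.1398·76 + 1.0867·94 + 0.0827·56 + 0.1228·65 + 0.0703·13 = 129.1347
  x_3 = 0.1625·29 + 0.1458·76 + 0.1142·94 + 1.1212·56 + 0.1889·65 + 0.0679·13 = 102.4805
  x_4 = 0.1033·29 + 0.1433·76 + 0.1287·94 + 0.0475·56 + 1.0772·65 + 0.0302·13 = 99.0569
  x_5 = 0.0748·29 + 0.1242·76 + 0.1693·94 + 0.1376·56 + 0.1595·65 + 1.0447·13 = 59.1781
Δx_1 = L[1,3] · Δd_3 = 0.0920 · 9 = 0.8277

0.8277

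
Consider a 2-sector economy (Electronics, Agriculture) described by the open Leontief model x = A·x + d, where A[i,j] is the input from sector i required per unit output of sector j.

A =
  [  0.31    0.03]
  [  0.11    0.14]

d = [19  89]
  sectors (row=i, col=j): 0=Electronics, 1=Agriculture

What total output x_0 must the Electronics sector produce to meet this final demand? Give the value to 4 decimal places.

Form M = I − A:
  [  0.69   -0.03]
  [ -0.11    0.86]
Leontief inverse L = M⁻¹:
  [  1.4574    0.0508]
  [  0.1864    1.1693]
Total output x = L · d:
  x_0 = 1.4574·19 + 0.0508·89 = 32.2149
  x_1 = 0.1864·19 + 1.1693·89 = 107.6089

32.2149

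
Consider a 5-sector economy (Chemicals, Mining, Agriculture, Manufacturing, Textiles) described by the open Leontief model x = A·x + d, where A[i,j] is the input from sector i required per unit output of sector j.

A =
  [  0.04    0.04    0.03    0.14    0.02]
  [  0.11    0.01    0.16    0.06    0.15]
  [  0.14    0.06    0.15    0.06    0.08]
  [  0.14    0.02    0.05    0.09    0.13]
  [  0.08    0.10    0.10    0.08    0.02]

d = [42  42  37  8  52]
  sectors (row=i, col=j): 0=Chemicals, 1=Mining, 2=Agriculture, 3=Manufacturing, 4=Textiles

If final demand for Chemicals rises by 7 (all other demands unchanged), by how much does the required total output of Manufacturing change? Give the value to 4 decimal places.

Form M = I − A:
  [  0.96   -0.04   -0.03   -0.14   -0.02]
  [ -0.11    0.99   -0.16   -0.06   -0.15]
  [ -0.14   -0.06    0.85   -0.06   -0.08]
  [ -0.14   -0.02   -0.05    0.91   -0.13]
  [ -0.08   -0.10   -0.10   -0.08    0.98]
Leontief inverse L = M⁻¹:
  [  1.0896    0.0579    0.0671    0.1812    0.0606]
  [  0.1917    1.0553    0.2370    0.1325    0.2024]
  [  0.2214    0.0999    1.2272    0.1337    0.1377]
  [  0.2051    0.0558    0.1063    1.1565    0.1748]
  [  0.1478    0.1272    0.1636    0.1364    1.0743]
Total output x = L · d:
  x_0 = 1.0896·42 + 0.0579·42 + 0.0671·37 + 0.1812·8 + 0.0606·52 = 55.2779
  x_1 = 0.1917·42 + 1.0553·42 + 0.2370·37 + 0.1325·8 + 0.2024·52 = 72.7264
  x_2 = 0.2214·42 + 0.0999·42 + 1.2272·37 + 0.1337·8 + 0.1377·52 = 67.1307
  x_3 = 0.2051·42 + 0.0558·42 + 0.1063·37 + 1.1565·8 + 0.1748·52 = 33.2335
  x_4 = 0.1478·42 + 0.1272·42 + 0.1636·37 + 0.1364·8 + 1.0743·52 = 74.5578
Δx_3 = L[3,0] · Δd_0 = 0.2051 · 7 = 1.4358

1.4358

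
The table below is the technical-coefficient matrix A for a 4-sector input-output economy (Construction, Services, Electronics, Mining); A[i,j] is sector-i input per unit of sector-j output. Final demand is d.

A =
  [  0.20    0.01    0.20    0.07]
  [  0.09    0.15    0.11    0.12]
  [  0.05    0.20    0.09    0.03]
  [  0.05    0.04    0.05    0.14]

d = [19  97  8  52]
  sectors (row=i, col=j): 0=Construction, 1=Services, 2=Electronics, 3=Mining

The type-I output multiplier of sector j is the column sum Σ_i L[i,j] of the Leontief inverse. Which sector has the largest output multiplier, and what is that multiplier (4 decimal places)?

Electronics (1.7522)

Form M = I − A:
  [  0.80   -0.01   -0.20   -0.07]
  [ -0.09    0.85   -0.11   -0.12]
  [ -0.05   -0.20    0.91   -0.03]
  [ -0.05   -0.04   -0.05    0.86]
Leontief inverse L = M⁻¹:
  [  1.2872    0.0920    0.3011    0.1281]
  [  0.1630    1.2334    0.1955    0.1922]
  [  0.1095    0.2787    1.1615    0.0883]
  [  0.0888    0.0789    0.0941    1.1843]
Total output x = L · d:
  x_0 = 1.2872·19 + 0.0920·97 + 0.3011·8 + 0.1281·52 = 42.4513
  x_1 = 0.1630·19 + 1.2334·97 + 0.1955·8 + 0.1922·52 = 134.2970
  x_2 = 0.1095·19 + 0.2787·97 + 1.1615·8 + 0.0883·52 = 43.0026
  x_3 = 0.0888·19 + 0.0789·97 + 0.0941·8 + 1.1843·52 = 71.6797
Output multipliers (column sums of L):
  Construction: 1.6484
  Services: 1.6831
  Electronics: 1.7522
  Mining: 1.5929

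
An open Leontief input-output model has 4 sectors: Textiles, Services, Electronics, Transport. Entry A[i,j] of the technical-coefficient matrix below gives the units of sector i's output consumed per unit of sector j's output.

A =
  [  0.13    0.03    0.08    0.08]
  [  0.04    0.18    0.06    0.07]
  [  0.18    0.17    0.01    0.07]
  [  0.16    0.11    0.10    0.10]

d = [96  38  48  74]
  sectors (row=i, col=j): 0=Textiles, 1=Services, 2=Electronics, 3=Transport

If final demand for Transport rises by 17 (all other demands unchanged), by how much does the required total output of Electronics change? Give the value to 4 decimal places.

2.1052

Form M = I − A:
  [  0.87   -0.03   -0.08   -0.08]
  [ -0.04    0.82   -0.06   -0.07]
  [ -0.18   -0.17    0.99   -0.07]
  [ -0.16   -0.11   -0.10    0.90]
Leontief inverse L = M⁻¹:
  [  1.1994    0.0840    0.1143    0.1220]
  [  0.0986    1.2583    0.0958    0.1141]
  [  0.2529    0.2452    1.0579    0.1238]
  [  0.2534    0.1960    0.1496    1.1605]
Total output x = L · d:
  x_0 = 1.1994·96 + 0.0840·38 + 0.1143·48 + 0.1220·74 = 132.8497
  x_1 = 0.0986·96 + 1.2583·38 + 0.0958·48 + 0.1141·74 = 70.3225
  x_2 = 0.2529·96 + 0.2452·38 + 1.0579·48 + 0.1238·74 = 93.5412
  x_3 = 0.2534·96 + 0.1960·38 + 0.1496·48 + 1.1605·74 = 124.8284
Δx_2 = L[2,3] · Δd_3 = 0.1238 · 17 = 2.1052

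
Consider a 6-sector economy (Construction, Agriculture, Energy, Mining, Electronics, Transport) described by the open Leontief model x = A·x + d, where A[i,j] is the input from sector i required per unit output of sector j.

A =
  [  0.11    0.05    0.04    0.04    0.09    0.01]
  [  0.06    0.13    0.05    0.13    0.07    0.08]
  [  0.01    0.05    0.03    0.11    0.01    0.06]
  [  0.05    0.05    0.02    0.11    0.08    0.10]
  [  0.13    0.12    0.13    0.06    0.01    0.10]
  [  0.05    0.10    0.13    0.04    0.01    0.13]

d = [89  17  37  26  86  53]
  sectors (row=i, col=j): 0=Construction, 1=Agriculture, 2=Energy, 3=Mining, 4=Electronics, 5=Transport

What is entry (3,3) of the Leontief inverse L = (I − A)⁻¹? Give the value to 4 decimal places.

Form M = I − A:
  [  0.89   -0.05   -0.04   -0.04   -0.09   -0.01]
  [ -0.06    0.87   -0.05   -0.13   -0.07   -0.08]
  [ -0.01   -0.05    0.97   -0.11   -0.01   -0.06]
  [ -0.05   -0.05   -0.02    0.89   -0.08   -0.10]
  [ -0.13   -0.12   -0.13   -0.06    0.99   -0.10]
  [ -0.05   -0.10   -0.13   -0.04   -0.01    0.87]
Leontief inverse L = M⁻¹:
  [  1.1564    0.0984    0.0776    0.0864    0.1204    0.0515]
  [  0.1203    1.2088    0.1083    0.2103    0.1161    0.1575]
  [  0.0371    0.0882    1.0584    0.1523    0.0336    0.1029]
  [  0.0997    0.1115    0.0711    1.1682    0.1137    0.1636]
  [  0.1867    0.1945    0.1848    0.1384    1.0556    0.1700]
  [  0.0926    0.1651    0.1805    0.1072    0.0426    1.1953]
Total output x = L · d:
  x_0 = 1.1564·89 + 0.0984·17 + 0.0776·37 + 0.0864·26 + 0.1204·86 + 0.0515·53 = 122.7887
  x_1 = 0.1203·89 + 1.2088·17 + 0.1083·37 + 0.2103·26 + 0.1161·86 + 0.1575·53 = 59.0614
  x_2 = 0.0371·89 + 0.0882·17 + 1.0584·37 + 0.1523·26 + 0.0336·86 + 0.1029·53 = 56.2674
  x_3 = 0.0997·89 + 0.1115·17 + 0.0711·37 + 1.1682·26 + 0.1137·86 + 0.1636·53 = 62.2282
  x_4 = 0.1867·89 + 0.1945·17 + 0.1848·37 + 0.1384·26 + 1.0556·86 + 0.1700·53 = 130.1529
  x_5 = 0.0926·89 + 0.1651·17 + 0.1805·37 + 0.1072·26 + 0.0426·86 + 1.1953·53 = 87.5299

L[3,3] = 1.1682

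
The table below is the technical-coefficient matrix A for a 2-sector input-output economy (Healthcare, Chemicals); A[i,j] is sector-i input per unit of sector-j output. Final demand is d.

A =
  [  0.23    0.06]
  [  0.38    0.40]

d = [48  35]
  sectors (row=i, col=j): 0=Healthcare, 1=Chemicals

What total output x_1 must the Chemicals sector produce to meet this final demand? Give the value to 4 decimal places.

102.8916

Form M = I − A:
  [  0.77   -0.06]
  [ -0.38    0.60]
Leontief inverse L = M⁻¹:
  [  1.3661    0.1366]
  [  0.8652    1.7532]
Total output x = L · d:
  x_0 = 1.3661·48 + 0.1366·35 = 70.3552
  x_1 = 0.8652·48 + 1.7532·35 = 102.8916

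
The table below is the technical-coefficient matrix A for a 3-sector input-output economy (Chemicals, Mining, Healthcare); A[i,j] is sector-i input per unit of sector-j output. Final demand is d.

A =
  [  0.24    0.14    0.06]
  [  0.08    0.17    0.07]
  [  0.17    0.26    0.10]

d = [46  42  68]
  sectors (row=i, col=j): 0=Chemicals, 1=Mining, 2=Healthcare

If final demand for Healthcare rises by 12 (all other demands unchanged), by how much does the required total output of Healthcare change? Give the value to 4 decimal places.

13.9647

Form M = I − A:
  [  0.76   -0.14   -0.06]
  [ -0.08    0.83   -0.07]
  [ -0.17   -0.26    0.90]
Leontief inverse L = M⁻¹:
  [  1.3688    0.2660    0.1119]
  [  0.1576    1.2655    0.1089]
  [  0.3041    0.4158    1.1637]
Total output x = L · d:
  x_0 = 1.3688·46 + 0.2660·42 + 0.1119·68 = 81.7478
  x_1 = 0.1576·46 + 1.2655·42 + 0.1089·68 = 67.8082
  x_2 = 0.3041·46 + 0.4158·42 + 1.1637·68 = 110.5858
Δx_2 = L[2,2] · Δd_2 = 1.1637 · 12 = 13.9647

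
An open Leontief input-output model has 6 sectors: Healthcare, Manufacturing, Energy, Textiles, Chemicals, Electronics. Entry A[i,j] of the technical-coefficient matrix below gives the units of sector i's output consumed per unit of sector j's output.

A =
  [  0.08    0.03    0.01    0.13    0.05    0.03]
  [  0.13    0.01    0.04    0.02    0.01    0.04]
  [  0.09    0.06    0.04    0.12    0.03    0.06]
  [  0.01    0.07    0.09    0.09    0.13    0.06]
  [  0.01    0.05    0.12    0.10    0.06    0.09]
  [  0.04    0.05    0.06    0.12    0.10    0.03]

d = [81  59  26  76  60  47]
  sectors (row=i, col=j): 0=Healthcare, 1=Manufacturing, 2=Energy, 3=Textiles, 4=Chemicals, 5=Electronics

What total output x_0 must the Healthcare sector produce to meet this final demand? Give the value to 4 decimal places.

Form M = I − A:
  [  0.92   -0.03   -0.01   -0.13   -0.05   -0.03]
  [ -0.13    0.99   -0.04   -0.02   -0.01   -0.04]
  [ -0.09   -0.06    0.96   -0.12   -0.03   -0.06]
  [ -0.01   -0.07   -0.09    0.91   -0.13   -0.06]
  [ -0.01   -0.05   -0.12   -0.10    0.94   -0.09]
  [ -0.04   -0.05   -0.06   -0.12   -0.10    0.97]
Leontief inverse L = M⁻¹:
  [  1.1051    0.0569    0.0463    0.1832    0.0925    0.0593]
  [  0.1545    1.0276    0.0586    0.0640    0.0361    0.0581]
  [  0.1253    0.0907    1.0794    0.1830    0.0773    0.0929]
  [  0.0480    0.1064    0.1426    1.1603    0.1797    0.1031]
  [  0.0480    0.0861    0.1668    0.1697    1.1098    0.1288]
  [  0.0722    0.0830    0.1065    0.1832    0.1471    1.0682]
Total output x = L · d:
  x_0 = 1.1051·81 + 0.0569·59 + 0.0463·26 + 0.1832·76 + 0.0925·60 + 0.0593·47 = 116.3397
  x_1 = 0.1545·81 + 1.0276·59 + 0.0586·26 + 0.0640·76 + 0.0361·60 + 0.0581·47 = 84.4279
  x_2 = 0.1253·81 + 0.0907·59 + 1.0794·26 + 0.1830·76 + 0.0773·60 + 0.0929·47 = 66.4703
  x_3 = 0.0480·81 + 0.1064·59 + 0.1426·26 + 1.1603·76 + 0.1797·60 + 0.1031·47 = 117.6845
  x_4 = 0.0480·81 + 0.0861·59 + 0.1668·26 + 0.1697·76 + 1.1098·60 + 0.1288·47 = 98.8419
  x_5 = 0.0722·81 + 0.0830·59 + 0.1065·26 + 0.1832·76 + 0.1471·60 + 1.0682·47 = 86.4634

116.3397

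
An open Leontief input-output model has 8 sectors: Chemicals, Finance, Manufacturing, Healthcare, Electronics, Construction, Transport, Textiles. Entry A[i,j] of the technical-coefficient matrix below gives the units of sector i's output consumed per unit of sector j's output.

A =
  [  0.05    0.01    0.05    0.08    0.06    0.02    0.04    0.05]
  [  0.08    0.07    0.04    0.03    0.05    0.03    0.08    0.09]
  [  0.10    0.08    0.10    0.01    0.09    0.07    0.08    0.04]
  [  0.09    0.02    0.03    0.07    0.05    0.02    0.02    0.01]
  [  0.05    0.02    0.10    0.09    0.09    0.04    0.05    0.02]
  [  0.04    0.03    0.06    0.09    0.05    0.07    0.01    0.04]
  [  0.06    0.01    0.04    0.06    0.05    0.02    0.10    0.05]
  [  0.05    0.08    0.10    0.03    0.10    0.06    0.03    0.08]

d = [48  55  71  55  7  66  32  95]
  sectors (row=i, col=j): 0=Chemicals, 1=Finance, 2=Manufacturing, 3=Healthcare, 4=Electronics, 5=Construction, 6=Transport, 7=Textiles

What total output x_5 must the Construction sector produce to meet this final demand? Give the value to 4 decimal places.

Form M = I − A:
  [  0.95   -0.01   -0.05   -0.08   -0.06   -0.02   -0.04   -0.05]
  [ -0.08    0.93   -0.04   -0.03   -0.05   -0.03   -0.08   -0.09]
  [ -0.10   -0.08    0.90   -0.01   -0.09   -0.07   -0.08   -0.04]
  [ -0.09   -0.02   -0.03    0.93   -0.05   -0.02   -0.02   -0.01]
  [ -0.05   -0.02   -0.10   -0.09    0.91   -0.04   -0.05   -0.02]
  [ -0.04   -0.03   -0.06   -0.09   -0.05    0.93   -0.01   -0.04]
  [ -0.06   -0.01   -0.04   -0.06   -0.05   -0.02    0.90   -0.05]
  [ -0.05   -0.08   -0.10   -0.03   -0.10   -0.06   -0.03    0.92]
Leontief inverse L = M⁻¹:
  [  1.0921    0.0332    0.0922    0.1175    0.1041    0.0449    0.0711    0.0760]
  [  0.1335    1.1036    0.0955    0.0770    0.1080    0.0632    0.1253    0.1321]
  [  0.1661    0.1200    1.1691    0.0688    0.1603    0.1124    0.1366    0.0881]
  [  0.1249    0.0367    0.0629    1.1038    0.0852    0.0390    0.0451    0.0311]
  [  0.1055    0.0499    0.1548    0.1380    1.1463    0.0731    0.0922    0.0520]
  [  0.0858    0.0566    0.1050    0.1309    0.0965    1.0991    0.0409    0.0683]
  [  0.1041    0.0331    0.0837    0.1005    0.0962    0.0455    1.1368    0.0795]
  [  0.1136    0.1222    0.1689    0.0834    0.1693    0.1025    0.0808    1.1259]
Total output x = L · d:
  x_0 = 1.0921·48 + 0.0332·55 + 0.0922·71 + 0.1175·55 + 0.1041·7 + 0.0449·66 + 0.0711·32 + 0.0760·95 = 80.4449
  x_1 = 0.1335·48 + 1.1036·55 + 0.0955·71 + 0.0770·55 + 0.1080·7 + 0.0632·66 + 0.1253·32 + 0.1321·95 = 99.6136
  x_2 = 0.1661·48 + 0.1200·55 + 1.1691·71 + 0.0688·55 + 0.1603·7 + 0.1124·66 + 0.1366·32 + 0.0881·95 = 122.6515
  x_3 = 0.1249·48 + 0.0367·55 + 0.0629·71 + 1.1038·55 + 0.0852·7 + 0.0390·66 + 0.0451·32 + 0.0311·95 = 80.7595
  x_4 = 0.1055·48 + 0.0499·55 + 0.1548·71 + 0.1380·55 + 1.1463·7 + 0.0731·66 + 0.0922·32 + 0.0520·95 = 47.1246
  x_5 = 0.0858·48 + 0.0566·55 + 0.1050·71 + 0.1309·55 + 0.0965·7 + 1.0991·66 + 0.0409·32 + 0.0683·95 = 102.9016
  x_6 = 0.1041·48 + 0.0331·55 + 0.0837·71 + 0.1005·55 + 0.0962·7 + 0.0455·66 + 1.1368·32 + 0.0795·95 = 65.8898
  x_7 = 0.1136·48 + 0.1222·55 + 0.1689·71 + 0.0834·55 + 0.1693·7 + 0.1025·66 + 0.0808·32 + 1.1259·95 = 146.2419

102.9016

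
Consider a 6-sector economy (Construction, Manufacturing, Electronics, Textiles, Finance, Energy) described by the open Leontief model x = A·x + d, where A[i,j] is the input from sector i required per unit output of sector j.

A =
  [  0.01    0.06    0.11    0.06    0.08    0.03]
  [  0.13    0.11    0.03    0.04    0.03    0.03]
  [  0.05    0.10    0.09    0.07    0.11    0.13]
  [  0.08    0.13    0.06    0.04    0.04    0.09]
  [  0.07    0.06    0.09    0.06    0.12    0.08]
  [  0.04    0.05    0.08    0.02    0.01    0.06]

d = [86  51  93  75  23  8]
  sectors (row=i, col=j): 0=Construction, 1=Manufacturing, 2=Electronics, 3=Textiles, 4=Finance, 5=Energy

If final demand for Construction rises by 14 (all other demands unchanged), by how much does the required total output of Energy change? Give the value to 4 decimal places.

0.9416

Form M = I − A:
  [  0.99   -0.06   -0.11   -0.06   -0.08   -0.03]
  [ -0.13    0.89   -0.03   -0.04   -0.03   -0.03]
  [ -0.05   -0.10    0.91   -0.07   -0.11   -0.13]
  [ -0.08   -0.13   -0.06    0.96   -0.04   -0.09]
  [ -0.07   -0.06   -0.09   -0.06    0.88   -0.08]
  [ -0.04   -0.05   -0.08   -0.02   -0.01    0.94]
Leontief inverse L = M⁻¹:
  [  1.0523    0.1146    0.1562    0.0913    0.1241    0.0781]
  [  0.1696    1.1621    0.0760    0.0702    0.0685    0.0656]
  [  0.1107    0.1766    1.1593    0.1134    0.1684    0.1947]
  [  0.1289    0.1914    0.1128    1.0739    0.0827    0.1357]
  [  0.1215    0.1274    0.1542    0.1006    1.1772    0.1391]
  [  0.0673    0.0871    0.1134    0.0412    0.0375    1.0916]
Total output x = L · d:
  x_0 = 1.0523·86 + 0.1146·51 + 0.1562·93 + 0.0913·75 + 0.1241·23 + 0.0781·8 = 121.1972
  x_1 = 0.1696·86 + 1.1621·51 + 0.0760·93 + 0.0702·75 + 0.0685·23 + 0.0656·8 = 88.2846
  x_2 = 0.1107·86 + 0.1766·51 + 1.1593·93 + 0.1134·75 + 0.1684·23 + 0.1947·8 = 140.2761
  x_3 = 0.1289·86 + 0.1914·51 + 0.1128·93 + 1.0739·75 + 0.0827·23 + 0.1357·8 = 114.8764
  x_4 = 0.1215·86 + 0.1274·51 + 0.1542·93 + 0.1006·75 + 1.1772·23 + 0.1391·8 = 67.0171
  x_5 = 0.0673·86 + 0.0871·51 + 0.1134·93 + 0.0412·75 + 0.0375·23 + 1.0916·8 = 33.4595
Δx_5 = L[5,0] · Δd_0 = 0.0673 · 14 = 0.9416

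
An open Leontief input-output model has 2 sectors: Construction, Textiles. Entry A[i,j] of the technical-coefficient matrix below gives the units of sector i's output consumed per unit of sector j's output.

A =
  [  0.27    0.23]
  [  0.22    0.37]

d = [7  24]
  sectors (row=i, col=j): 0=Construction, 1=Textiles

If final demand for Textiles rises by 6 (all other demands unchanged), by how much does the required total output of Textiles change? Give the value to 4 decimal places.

Form M = I − A:
  [  0.73   -0.23]
  [ -0.22    0.63]
Leontief inverse L = M⁻¹:
  [  1.5392    0.5619]
  [  0.5375    1.7835]
Total output x = L · d:
  x_0 = 1.5392·7 + 0.5619·24 = 24.2609
  x_1 = 0.5375·7 + 1.7835·24 = 46.5673
Δx_1 = L[1,1] · Δd_1 = 1.7835 · 6 = 10.7012

10.7012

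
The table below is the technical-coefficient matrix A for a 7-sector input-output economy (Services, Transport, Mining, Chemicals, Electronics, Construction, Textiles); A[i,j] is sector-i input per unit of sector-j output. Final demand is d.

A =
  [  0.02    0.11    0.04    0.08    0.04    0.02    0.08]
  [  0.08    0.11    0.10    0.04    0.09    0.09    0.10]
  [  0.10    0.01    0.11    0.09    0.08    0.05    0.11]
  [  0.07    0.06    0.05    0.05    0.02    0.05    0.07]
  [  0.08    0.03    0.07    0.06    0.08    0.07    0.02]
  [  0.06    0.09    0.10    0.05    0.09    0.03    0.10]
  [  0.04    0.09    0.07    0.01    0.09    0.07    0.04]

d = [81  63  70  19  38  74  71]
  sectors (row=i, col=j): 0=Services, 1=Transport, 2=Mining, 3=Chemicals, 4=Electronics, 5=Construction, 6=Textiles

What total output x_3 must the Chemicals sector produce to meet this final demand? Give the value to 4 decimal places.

Form M = I − A:
  [  0.98   -0.11   -0.04   -0.08   -0.04   -0.02   -0.08]
  [ -0.08    0.89   -0.10   -0.04   -0.09   -0.09   -0.10]
  [ -0.10   -0.01    0.89   -0.09   -0.08   -0.05   -0.11]
  [ -0.07   -0.06   -0.05    0.95   -0.02   -0.05   -0.07]
  [ -0.08   -0.03   -0.07   -0.06    0.92   -0.07   -0.02]
  [ -0.06   -0.09   -0.10   -0.05   -0.09    0.97   -0.10]
  [ -0.04   -0.09   -0.07   -0.01   -0.09   -0.07    0.96]
Leontief inverse L = M⁻¹:
  [  1.0693    0.1645    0.0983    0.1170    0.0932    0.0649    0.1347]
  [  0.1558    1.1925    0.1927    0.1028    0.1759    0.1552    0.1866]
  [  0.1636    0.0772    1.1854    0.1461    0.1488    0.1030    0.1820]
  [  0.1134    0.1121    0.1038    1.0870    0.0692    0.0880    0.1229]
  [  0.1295    0.0815    0.1282    0.1046    1.1322    0.1095    0.0766]
  [  0.1250    0.1570    0.1773    0.1031    0.1615    1.0865    0.1711]
  [  0.0935    0.1445    0.1346    0.0538    0.1499    0.1152    1.0990]
Total output x = L · d:
  x_0 = 1.0693·81 + 0.1645·63 + 0.0983·70 + 0.1170·19 + 0.0932·38 + 0.0649·74 + 0.1347·71 = 123.9895
  x_1 = 0.1558·81 + 1.1925·63 + 0.1927·70 + 0.1028·19 + 0.1759·38 + 0.1552·74 + 0.1866·71 = 134.6114
  x_2 = 0.1636·81 + 0.0772·63 + 1.1854·70 + 0.1461·19 + 0.1488·38 + 0.1030·74 + 0.1820·71 = 130.0718
  x_3 = 0.1134·81 + 0.1121·63 + 0.1038·70 + 1.0870·19 + 0.0692·38 + 0.0880·74 + 0.1229·71 = 62.0338
  x_4 = 0.1295·81 + 0.0815·63 + 0.1282·70 + 0.1046·19 + 1.1322·38 + 0.1095·74 + 0.0766·71 = 83.1383
  x_5 = 0.1250·81 + 0.1570·63 + 0.1773·70 + 0.1031·19 + 0.1615·38 + 1.0865·74 + 0.1711·71 = 133.0752
  x_6 = 0.0935·81 + 0.1445·63 + 0.1346·70 + 0.0538·19 + 0.1499·38 + 0.1152·74 + 1.0990·71 = 119.3726

62.0338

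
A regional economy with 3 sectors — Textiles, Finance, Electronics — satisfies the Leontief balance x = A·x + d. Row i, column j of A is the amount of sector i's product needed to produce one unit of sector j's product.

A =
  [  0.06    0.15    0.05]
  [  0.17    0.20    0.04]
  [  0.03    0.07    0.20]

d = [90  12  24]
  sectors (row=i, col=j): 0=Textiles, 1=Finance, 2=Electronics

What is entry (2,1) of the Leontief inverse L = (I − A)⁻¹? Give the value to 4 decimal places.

Form M = I − A:
  [  0.94   -0.15   -0.05]
  [ -0.17    0.80   -0.04]
  [ -0.03   -0.07    0.80]
Leontief inverse L = M⁻¹:
  [  1.1051    0.2142    0.0798]
  [  0.2379    1.3016    0.0800]
  [  0.0623    0.1219    1.2600]
Total output x = L · d:
  x_0 = 1.1051·90 + 0.2142·12 + 0.0798·24 = 103.9451
  x_1 = 0.2379·90 + 1.3016·12 + 0.0800·24 = 38.9536
  x_2 = 0.0623·90 + 0.1219·12 + 1.2600·24 = 37.3064

L[2,1] = 0.1219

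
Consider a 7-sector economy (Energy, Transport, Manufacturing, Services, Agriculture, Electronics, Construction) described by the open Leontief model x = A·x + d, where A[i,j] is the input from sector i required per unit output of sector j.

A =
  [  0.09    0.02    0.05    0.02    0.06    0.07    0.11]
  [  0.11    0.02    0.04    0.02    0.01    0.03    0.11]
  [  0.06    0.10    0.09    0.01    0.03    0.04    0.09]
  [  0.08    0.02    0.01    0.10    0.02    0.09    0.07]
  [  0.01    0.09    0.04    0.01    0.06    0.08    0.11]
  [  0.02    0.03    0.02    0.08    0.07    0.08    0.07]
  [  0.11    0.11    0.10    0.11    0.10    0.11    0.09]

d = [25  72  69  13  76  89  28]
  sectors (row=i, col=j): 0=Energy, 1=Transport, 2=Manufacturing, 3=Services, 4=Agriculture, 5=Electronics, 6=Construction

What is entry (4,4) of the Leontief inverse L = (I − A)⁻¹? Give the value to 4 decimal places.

L[4,4] = 1.1022

Form M = I − A:
  [  0.91   -0.02   -0.05   -0.02   -0.06   -0.07   -0.11]
  [ -0.11    0.98   -0.04   -0.02   -0.01   -0.03   -0.11]
  [ -0.06   -0.10    0.91   -0.01   -0.03   -0.04   -0.09]
  [ -0.08   -0.02   -0.01    0.90   -0.02   -0.09   -0.07]
  [ -0.01   -0.09   -0.04   -0.01    0.94   -0.08   -0.11]
  [ -0.02   -0.03   -0.02   -0.08   -0.07    0.92   -0.07]
  [ -0.11   -0.11   -0.10   -0.11   -0.10   -0.11    0.91]
Leontief inverse L = M⁻¹:
  [  1.1453    0.0689    0.0945    0.0634    0.1075    0.1311    0.1841]
  [  0.1613    1.0592    0.0789    0.0567    0.0496    0.0807    0.1719]
  [  0.1195    0.1471    1.1357    0.0477    0.0709    0.0937    0.1640]
  [  0.1302    0.0553    0.0427    1.1457    0.0598    0.1468    0.1333]
  [  0.0631    0.1362    0.0812    0.0516    1.1022    0.1351    0.1797]
  [  0.0642    0.0683    0.0518    0.1214    0.1073    1.1332    0.1306]
  [  0.2015    0.1824    0.1661    0.1786    0.1681    0.2055    1.2116]
Total output x = L · d:
  x_0 = 1.1453·25 + 0.0689·72 + 0.0945·69 + 0.0634·13 + 0.1075·76 + 0.1311·89 + 0.1841·28 = 65.9267
  x_1 = 0.1613·25 + 1.0592·72 + 0.0789·69 + 0.0567·13 + 0.0496·76 + 0.0807·89 + 0.1719·28 = 102.2388
  x_2 = 0.1195·25 + 0.1471·72 + 1.1357·69 + 0.0477·13 + 0.0709·76 + 0.0937·89 + 0.1640·28 = 110.8753
  x_3 = 0.1302·25 + 0.0553·72 + 0.0427·69 + 1.1457·13 + 0.0598·76 + 0.1468·89 + 0.1333·28 = 46.4157
  x_4 = 0.0631·25 + 0.1362·72 + 0.0812·69 + 0.0516·13 + 1.1022·76 + 0.1351·89 + 0.1797·28 = 118.4798
  x_5 = 0.0642·25 + 0.0683·72 + 0.0518·69 + 0.1214·13 + 0.1073·76 + 1.1332·89 + 0.1306·28 = 124.3435
  x_6 = 0.2015·25 + 0.1824·72 + 0.1661·69 + 0.1786·13 + 0.1681·76 + 0.2055·89 + 1.2116·28 = 96.9420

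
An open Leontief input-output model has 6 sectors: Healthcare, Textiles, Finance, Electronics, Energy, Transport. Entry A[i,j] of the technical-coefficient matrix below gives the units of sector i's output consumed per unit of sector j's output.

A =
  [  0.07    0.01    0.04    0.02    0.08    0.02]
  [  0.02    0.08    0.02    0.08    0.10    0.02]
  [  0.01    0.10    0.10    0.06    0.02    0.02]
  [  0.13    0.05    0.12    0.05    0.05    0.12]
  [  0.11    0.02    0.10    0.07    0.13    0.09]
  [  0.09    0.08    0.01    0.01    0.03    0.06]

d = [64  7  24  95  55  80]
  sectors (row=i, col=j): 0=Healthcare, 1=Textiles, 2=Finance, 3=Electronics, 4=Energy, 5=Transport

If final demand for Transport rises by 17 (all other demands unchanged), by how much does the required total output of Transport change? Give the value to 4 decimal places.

18.3391

Form M = I − A:
  [  0.93   -0.01   -0.04   -0.02   -0.08   -0.02]
  [ -0.02    0.92   -0.02   -0.08   -0.10   -0.02]
  [ -0.01   -0.10    0.90   -0.06   -0.02   -0.02]
  [ -0.13   -0.05   -0.12    0.95   -0.05   -0.12]
  [ -0.11   -0.02   -0.10   -0.07    0.87   -0.09]
  [ -0.09   -0.08   -0.01   -0.01   -0.03    0.94]
Leontief inverse L = M⁻¹:
  [  1.0988    0.0272    0.0671    0.0381    0.1093    0.0407]
  [  0.0618    1.1077    0.0584    0.1093    0.1425    0.0537]
  [  0.0377    0.1333    1.1337    0.0879    0.0514    0.0439]
  [  0.1823    0.0949    0.1675    1.0840    0.0993    0.1574]
  [  0.1716    0.0624    0.1567    0.1076    1.1868    0.1357]
  [  0.1183    0.1013    0.0302    0.0289    0.0621    1.0788]
Total output x = L · d:
  x_0 = 1.0988·64 + 0.0272·7 + 0.0671·24 + 0.0381·95 + 0.1093·55 + 0.0407·80 = 85.0169
  x_1 = 0.0618·64 + 1.1077·7 + 0.0584·24 + 0.1093·95 + 0.1425·55 + 0.0537·80 = 35.6291
  x_2 = 0.0377·64 + 0.1333·7 + 1.1337·24 + 0.0879·95 + 0.0514·55 + 0.0439·80 = 45.2401
  x_3 = 0.1823·64 + 0.0949·7 + 0.1675·24 + 1.0840·95 + 0.0993·55 + 0.1574·80 = 137.3839
  x_4 = 0.1716·64 + 0.0624·7 + 0.1567·24 + 0.1076·95 + 1.1868·55 + 0.1357·80 = 101.5367
  x_5 = 0.1183·64 + 0.1013·7 + 0.0302·24 + 0.0289·95 + 0.0621·55 + 1.0788·80 = 101.4619
Δx_5 = L[5,5] · Δd_5 = 1.0788 · 17 = 18.3391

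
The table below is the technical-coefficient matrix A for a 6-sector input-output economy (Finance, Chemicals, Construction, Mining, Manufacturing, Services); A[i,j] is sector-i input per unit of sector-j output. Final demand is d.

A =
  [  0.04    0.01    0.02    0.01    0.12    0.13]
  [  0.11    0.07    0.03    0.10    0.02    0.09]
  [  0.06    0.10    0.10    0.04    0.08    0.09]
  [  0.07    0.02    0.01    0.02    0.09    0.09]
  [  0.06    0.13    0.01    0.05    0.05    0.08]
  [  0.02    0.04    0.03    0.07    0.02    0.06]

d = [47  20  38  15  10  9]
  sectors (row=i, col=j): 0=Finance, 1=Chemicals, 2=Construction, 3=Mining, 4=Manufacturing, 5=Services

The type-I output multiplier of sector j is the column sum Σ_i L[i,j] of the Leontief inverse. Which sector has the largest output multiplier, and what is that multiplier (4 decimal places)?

Services (1.8231)

Form M = I − A:
  [  0.96   -0.01   -0.02   -0.01   -0.12   -0.13]
  [ -0.11    0.93   -0.03   -0.10   -0.02   -0.09]
  [ -0.06   -0.10    0.90   -0.04   -0.08   -0.09]
  [ -0.07   -0.02   -0.01    0.98   -0.09   -0.09]
  [ -0.06   -0.13   -0.01   -0.05    0.95   -0.08]
  [ -0.02   -0.04   -0.03   -0.07   -0.02    0.94]
Leontief inverse L = M⁻¹:
  [  1.0639    0.0433    0.0328    0.0362    0.1451    0.1702]
  [  0.1452    1.0995    0.0469    0.1292    0.0608    0.1474]
  [  0.1039    0.1475    1.1257    0.0793    0.1218    0.1542]
  [  0.0927    0.0474    0.0208    1.0422    0.1159    0.1290]
  [  0.0965    0.1622    0.0249    0.0831    1.0810    0.1312]
  [  0.0411    0.0594    0.0407    0.0882    0.0412    1.0910]
Total output x = L · d:
  x_0 = 1.0639·47 + 0.0433·20 + 0.0328·38 + 0.0362·15 + 0.1451·10 + 0.1702·9 = 55.6428
  x_1 = 0.1452·47 + 1.0995·20 + 0.0469·38 + 0.1292·15 + 0.0608·10 + 0.1474·9 = 34.4692
  x_2 = 0.1039·47 + 0.1475·20 + 1.1257·38 + 0.0793·15 + 0.1218·10 + 0.1542·9 = 54.4044
  x_3 = 0.0927·47 + 0.0474·20 + 0.0208·38 + 1.0422·15 + 0.1159·10 + 0.1290·9 = 24.0456
  x_4 = 0.0965·47 + 0.1622·20 + 0.0249·38 + 0.0831·15 + 1.0810·10 + 0.1312·9 = 21.9615
  x_5 = 0.0411·47 + 0.0594·20 + 0.0407·38 + 0.0882·15 + 0.0412·10 + 1.0910·9 = 16.2193
Output multipliers (column sums of L):
  Finance: 1.5432
  Chemicals: 1.5594
  Construction: 1.2918
  Mining: 1.4581
  Manufacturing: 1.5657
  Services: 1.8231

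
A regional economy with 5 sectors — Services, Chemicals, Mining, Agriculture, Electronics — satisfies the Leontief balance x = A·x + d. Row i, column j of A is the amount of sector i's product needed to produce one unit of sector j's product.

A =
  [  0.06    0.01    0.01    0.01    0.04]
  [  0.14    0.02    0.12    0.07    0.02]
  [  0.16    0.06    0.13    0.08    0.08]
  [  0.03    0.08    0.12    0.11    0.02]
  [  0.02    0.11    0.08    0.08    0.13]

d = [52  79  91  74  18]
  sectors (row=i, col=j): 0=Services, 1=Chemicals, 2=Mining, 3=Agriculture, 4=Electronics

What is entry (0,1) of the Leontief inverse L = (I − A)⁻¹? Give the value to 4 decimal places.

L[0,1] = 0.0199

Form M = I − A:
  [  0.94   -0.01   -0.01   -0.01   -0.04]
  [ -0.14    0.98   -0.12   -0.07   -0.02]
  [ -0.16   -0.06    0.87   -0.08   -0.08]
  [ -0.03   -0.08   -0.12    0.89   -0.02]
  [ -0.02   -0.11   -0.08   -0.08    0.87]
Leontief inverse L = M⁻¹:
  [  1.0724    0.0199    0.0227    0.0204    0.0523]
  [  0.1884    1.0466    0.1655    0.1038    0.0503]
  [  0.2251    0.1001    1.1952    0.1291    0.1255]
  [  0.0852    0.1117    0.1801    1.1540    0.0496]
  [  0.0770    0.1523    0.1479    0.1316    1.1731]
Total output x = L · d:
  x_0 = 1.0724·52 + 0.0199·79 + 0.0227·91 + 0.0204·74 + 0.0523·18 = 61.8470
  x_1 = 0.1884·52 + 1.0466·79 + 0.1655·91 + 0.1038·74 + 0.0503·18 = 116.1256
  x_2 = 0.2251·52 + 0.1001·79 + 1.1952·91 + 0.1291·74 + 0.1255·18 = 140.1895
  x_3 = 0.0852·52 + 0.1117·79 + 0.1801·91 + 1.1540·74 + 0.0496·18 = 115.9271
  x_4 = 0.0770·52 + 0.1523·79 + 0.1479·91 + 0.1316·74 + 1.1731·18 = 60.3449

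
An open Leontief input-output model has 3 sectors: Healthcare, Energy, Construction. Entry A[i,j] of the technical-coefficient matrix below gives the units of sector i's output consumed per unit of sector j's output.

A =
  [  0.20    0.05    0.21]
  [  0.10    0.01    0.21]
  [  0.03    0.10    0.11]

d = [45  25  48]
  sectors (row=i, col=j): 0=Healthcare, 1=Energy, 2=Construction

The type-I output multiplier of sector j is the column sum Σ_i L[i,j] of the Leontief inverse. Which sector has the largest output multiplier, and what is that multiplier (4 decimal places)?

Form M = I − A:
  [  0.80   -0.05   -0.21]
  [ -0.10    0.99   -0.21]
  [ -0.03   -0.10    0.89]
Leontief inverse L = M⁻¹:
  [  1.2743    0.0970    0.3236]
  [  0.1412    1.0455    0.2800]
  [  0.0588    0.1207    1.1660]
Total output x = L · d:
  x_0 = 1.2743·45 + 0.0970·25 + 0.3236·48 = 75.2990
  x_1 = 0.1412·45 + 1.0455·25 + 0.2800·48 = 45.9319
  x_2 = 0.0588·45 + 0.1207·25 + 1.1660·48 = 61.6316
Output multipliers (column sums of L):
  Healthcare: 1.4743
  Energy: 1.2633
  Construction: 1.7695

Construction (1.7695)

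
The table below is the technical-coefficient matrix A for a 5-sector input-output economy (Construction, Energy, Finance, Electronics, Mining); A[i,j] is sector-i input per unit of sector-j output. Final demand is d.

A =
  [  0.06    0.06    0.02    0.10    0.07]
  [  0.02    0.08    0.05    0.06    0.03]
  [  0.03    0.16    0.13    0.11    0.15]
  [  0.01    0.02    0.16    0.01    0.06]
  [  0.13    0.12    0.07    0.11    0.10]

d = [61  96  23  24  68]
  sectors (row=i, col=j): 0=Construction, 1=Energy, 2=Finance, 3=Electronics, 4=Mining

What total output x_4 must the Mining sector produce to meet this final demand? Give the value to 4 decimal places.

115.5599

Form M = I − A:
  [  0.94   -0.06   -0.02   -0.10   -0.07]
  [ -0.02    0.92   -0.05   -0.06   -0.03]
  [ -0.03   -0.16    0.87   -0.11   -0.15]
  [ -0.01   -0.02   -0.16    0.99   -0.06]
  [ -0.13   -0.12   -0.07   -0.11    0.90]
Leontief inverse L = M⁻¹:
  [  1.0842    0.0988    0.0640    0.1345    0.1073]
  [  0.0357    1.1139    0.0857    0.0873    0.0600]
  [  0.0779    0.2509    1.2179    0.1839    0.2297]
  [  0.0347    0.0757    0.2077    1.0535    0.1101]
  [  0.1717    0.1915    0.1408    0.1741    1.1659]
Total output x = L · d:
  x_0 = 1.0842·61 + 0.0988·96 + 0.0640·23 + 0.1345·24 + 0.1073·68 = 87.6115
  x_1 = 0.0357·61 + 1.1139·96 + 0.0857·23 + 0.0873·24 + 0.0600·68 = 117.2593
  x_2 = 0.0779·61 + 0.2509·96 + 1.2179·23 + 0.1839·24 + 0.2297·68 = 76.8800
  x_3 = 0.0347·61 + 0.0757·96 + 0.2077·23 + 1.0535·24 + 0.1101·68 = 46.9249
  x_4 = 0.1717·61 + 0.1915·96 + 0.1408·23 + 0.1741·24 + 1.1659·68 = 115.5599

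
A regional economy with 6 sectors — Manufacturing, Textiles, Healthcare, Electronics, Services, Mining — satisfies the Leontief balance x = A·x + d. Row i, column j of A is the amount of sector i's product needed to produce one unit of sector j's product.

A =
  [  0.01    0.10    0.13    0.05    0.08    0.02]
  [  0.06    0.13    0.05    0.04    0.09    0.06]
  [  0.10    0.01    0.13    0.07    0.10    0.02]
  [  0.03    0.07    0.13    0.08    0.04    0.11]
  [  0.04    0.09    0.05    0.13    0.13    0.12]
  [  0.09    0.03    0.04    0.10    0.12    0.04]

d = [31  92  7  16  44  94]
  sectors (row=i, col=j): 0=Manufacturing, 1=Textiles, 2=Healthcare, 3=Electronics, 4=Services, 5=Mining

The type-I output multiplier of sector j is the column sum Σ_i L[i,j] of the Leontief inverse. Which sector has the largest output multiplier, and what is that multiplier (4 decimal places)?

Form M = I − A:
  [  0.99   -0.10   -0.13   -0.05   -0.08   -0.02]
  [ -0.06    0.87   -0.05   -0.04   -0.09   -0.06]
  [ -0.10   -0.01    0.87   -0.07   -0.10   -0.02]
  [ -0.03   -0.07   -0.13    0.92   -0.04   -0.11]
  [ -0.04   -0.09   -0.05   -0.13    0.87   -0.12]
  [ -0.09   -0.03   -0.04   -0.10   -0.12    0.96]
Leontief inverse L = M⁻¹:
  [  1.0540    0.1496    0.1936    0.1067    0.1487    0.0662]
  [  0.1036    1.1918    0.1138    0.1017    0.1660    0.1114]
  [  0.1431    0.0615    1.2076    0.1344    0.1741    0.0691]
  [  0.0821    0.1218    0.2047    1.1464    0.1184    0.1597]
  [  0.0974    0.1639    0.1359    0.2173    1.2276    0.1935]
  [  0.1287    0.0870    0.1103    0.1654    0.1922    1.0951]
Total output x = L · d:
  x_0 = 1.0540·31 + 0.1496·92 + 0.1936·7 + 0.1067·16 + 0.1487·44 + 0.0662·94 = 62.2624
  x_1 = 0.1036·31 + 1.1918·92 + 0.1138·7 + 0.1017·16 + 0.1660·44 + 0.1114·94 = 133.0605
  x_2 = 0.1431·31 + 0.0615·92 + 1.2076·7 + 0.1344·16 + 0.1741·44 + 0.0691·94 = 34.8602
  x_3 = 0.0821·31 + 0.1218·92 + 0.2047·7 + 1.1464·16 + 0.1184·44 + 0.1597·94 = 53.7517
  x_4 = 0.0974·31 + 0.1639·92 + 0.1359·7 + 0.2173·16 + 1.2276·44 + 0.1935·94 = 94.7278
  x_5 = 0.1287·31 + 0.0870·92 + 0.1103·7 + 0.1654·16 + 0.1922·44 + 1.0951·94 = 126.8045
Output multipliers (column sums of L):
  Manufacturing: 1.6090
  Textiles: 1.7757
  Healthcare: 1.9660
  Electronics: 1.8718
  Services: 2.0269
  Mining: 1.6950

Services (2.0269)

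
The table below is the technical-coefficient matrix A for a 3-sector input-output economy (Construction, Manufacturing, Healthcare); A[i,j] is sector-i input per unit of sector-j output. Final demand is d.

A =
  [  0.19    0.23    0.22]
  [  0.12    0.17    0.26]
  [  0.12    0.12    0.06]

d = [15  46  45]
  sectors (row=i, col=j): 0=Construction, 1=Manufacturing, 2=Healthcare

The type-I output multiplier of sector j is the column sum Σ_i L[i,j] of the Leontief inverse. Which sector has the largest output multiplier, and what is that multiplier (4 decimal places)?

Form M = I − A:
  [  0.81   -0.23   -0.22]
  [ -0.12    0.83   -0.26]
  [ -0.12   -0.12    0.94]
Leontief inverse L = M⁻¹:
  [  1.3656    0.4423    0.4419]
  [  0.2625    1.3400    0.4321]
  [  0.2078    0.2275    1.1754]
Total output x = L · d:
  x_0 = 1.3656·15 + 0.4423·46 + 0.4419·45 = 60.7169
  x_1 = 0.2625·15 + 1.3400·46 + 0.4321·45 = 85.0243
  x_2 = 0.2078·15 + 0.2275·46 + 1.1754·45 = 66.4776
Output multipliers (column sums of L):
  Construction: 1.8359
  Manufacturing: 2.0099
  Healthcare: 2.0494

Healthcare (2.0494)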